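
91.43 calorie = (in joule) 382.5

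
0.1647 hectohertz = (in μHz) 1.647e+07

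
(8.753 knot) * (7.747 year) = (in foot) 3.609e+09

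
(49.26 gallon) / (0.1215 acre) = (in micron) 379.2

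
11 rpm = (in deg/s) 66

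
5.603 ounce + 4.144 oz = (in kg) 0.2763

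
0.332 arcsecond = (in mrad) 0.00161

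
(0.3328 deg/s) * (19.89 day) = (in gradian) 6.355e+05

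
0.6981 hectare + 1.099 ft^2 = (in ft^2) 7.514e+04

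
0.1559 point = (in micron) 55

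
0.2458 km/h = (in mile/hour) 0.1527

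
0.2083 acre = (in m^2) 843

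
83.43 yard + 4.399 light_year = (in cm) 4.162e+18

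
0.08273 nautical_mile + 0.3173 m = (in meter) 153.5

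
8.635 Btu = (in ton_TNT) 2.177e-06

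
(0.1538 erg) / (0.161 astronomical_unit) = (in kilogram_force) 6.512e-20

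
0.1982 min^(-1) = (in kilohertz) 3.303e-06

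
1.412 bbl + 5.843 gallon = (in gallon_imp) 54.25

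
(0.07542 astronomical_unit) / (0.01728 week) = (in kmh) 3.887e+06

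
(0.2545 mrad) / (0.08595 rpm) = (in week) 4.675e-08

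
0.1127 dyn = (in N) 1.127e-06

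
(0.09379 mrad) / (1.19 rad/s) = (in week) 1.303e-10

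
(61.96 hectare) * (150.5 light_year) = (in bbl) 5.549e+24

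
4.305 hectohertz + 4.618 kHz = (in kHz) 5.048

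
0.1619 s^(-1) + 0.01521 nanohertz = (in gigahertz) 1.619e-10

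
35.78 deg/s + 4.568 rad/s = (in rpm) 49.58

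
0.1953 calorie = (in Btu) 0.0007745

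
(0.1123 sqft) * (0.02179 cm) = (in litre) 0.002273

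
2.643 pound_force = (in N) 11.76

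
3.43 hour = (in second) 1.235e+04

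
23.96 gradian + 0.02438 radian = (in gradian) 25.51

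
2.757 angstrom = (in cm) 2.757e-08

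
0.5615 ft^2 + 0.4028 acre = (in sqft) 1.755e+04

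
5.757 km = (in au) 3.848e-08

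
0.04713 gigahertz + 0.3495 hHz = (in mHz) 4.713e+10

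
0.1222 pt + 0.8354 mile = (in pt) 3.811e+06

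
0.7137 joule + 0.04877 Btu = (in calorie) 12.47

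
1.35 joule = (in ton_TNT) 3.227e-10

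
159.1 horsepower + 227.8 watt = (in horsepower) 159.4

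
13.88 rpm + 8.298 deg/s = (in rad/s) 1.598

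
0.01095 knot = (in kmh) 0.02028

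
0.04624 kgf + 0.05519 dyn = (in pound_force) 0.1019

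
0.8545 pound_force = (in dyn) 3.801e+05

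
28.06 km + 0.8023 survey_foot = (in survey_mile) 17.44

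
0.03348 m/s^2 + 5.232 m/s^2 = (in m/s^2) 5.265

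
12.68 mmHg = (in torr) 12.68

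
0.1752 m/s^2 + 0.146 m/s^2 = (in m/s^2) 0.3212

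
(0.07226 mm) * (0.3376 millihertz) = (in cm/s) 2.439e-06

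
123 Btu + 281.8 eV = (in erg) 1.298e+12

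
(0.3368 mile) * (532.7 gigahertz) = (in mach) 8.48e+11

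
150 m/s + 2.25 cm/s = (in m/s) 150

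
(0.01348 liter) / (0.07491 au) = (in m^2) 1.203e-15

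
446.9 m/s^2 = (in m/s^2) 446.9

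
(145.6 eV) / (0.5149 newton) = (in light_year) 4.789e-33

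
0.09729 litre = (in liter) 0.09729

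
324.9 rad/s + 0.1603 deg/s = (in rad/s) 324.9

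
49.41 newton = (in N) 49.41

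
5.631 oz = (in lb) 0.3519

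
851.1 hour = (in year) 0.09716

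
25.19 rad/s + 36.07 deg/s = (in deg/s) 1479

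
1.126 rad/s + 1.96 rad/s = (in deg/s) 176.8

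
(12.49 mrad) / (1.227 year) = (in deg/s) 1.849e-08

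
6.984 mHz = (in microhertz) 6984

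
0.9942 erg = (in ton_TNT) 2.376e-17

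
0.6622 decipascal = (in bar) 6.622e-07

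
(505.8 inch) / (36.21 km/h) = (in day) 1.478e-05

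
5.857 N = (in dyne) 5.857e+05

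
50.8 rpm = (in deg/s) 304.8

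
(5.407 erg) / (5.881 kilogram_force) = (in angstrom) 93.75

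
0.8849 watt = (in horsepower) 0.001187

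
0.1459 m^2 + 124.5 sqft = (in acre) 0.002894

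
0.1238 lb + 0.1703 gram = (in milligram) 5.633e+04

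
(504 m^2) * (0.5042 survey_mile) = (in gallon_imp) 8.996e+07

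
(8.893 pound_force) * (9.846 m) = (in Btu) 0.3692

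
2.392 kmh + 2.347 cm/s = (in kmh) 2.476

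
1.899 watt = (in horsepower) 0.002547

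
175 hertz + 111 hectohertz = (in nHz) 1.128e+13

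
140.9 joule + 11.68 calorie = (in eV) 1.184e+21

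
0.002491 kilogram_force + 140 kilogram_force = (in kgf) 140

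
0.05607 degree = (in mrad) 0.9786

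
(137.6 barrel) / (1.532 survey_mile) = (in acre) 2.193e-06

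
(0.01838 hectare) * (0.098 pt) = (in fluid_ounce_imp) 223.6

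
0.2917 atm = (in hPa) 295.6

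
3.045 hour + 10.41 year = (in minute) 5.472e+06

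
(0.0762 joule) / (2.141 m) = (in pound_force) 0.008001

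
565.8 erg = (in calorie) 1.352e-05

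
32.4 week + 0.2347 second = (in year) 0.6214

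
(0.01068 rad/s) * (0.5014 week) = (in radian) 3239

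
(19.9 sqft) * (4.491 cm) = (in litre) 83.03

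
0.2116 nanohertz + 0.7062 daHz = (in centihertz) 706.2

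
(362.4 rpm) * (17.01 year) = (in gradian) 1.296e+12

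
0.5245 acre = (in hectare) 0.2123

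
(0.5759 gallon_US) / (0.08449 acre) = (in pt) 0.01807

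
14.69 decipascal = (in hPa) 0.01469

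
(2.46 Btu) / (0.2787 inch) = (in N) 3.666e+05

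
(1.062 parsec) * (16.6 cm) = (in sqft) 5.855e+16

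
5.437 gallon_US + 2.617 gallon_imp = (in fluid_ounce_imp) 1143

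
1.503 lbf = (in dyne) 6.686e+05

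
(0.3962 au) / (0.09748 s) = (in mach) 1.786e+09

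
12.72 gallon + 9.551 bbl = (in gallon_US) 413.9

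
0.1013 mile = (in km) 0.163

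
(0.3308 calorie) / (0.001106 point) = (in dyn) 3.547e+11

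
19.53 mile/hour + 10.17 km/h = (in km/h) 41.6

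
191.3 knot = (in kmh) 354.3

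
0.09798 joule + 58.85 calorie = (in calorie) 58.87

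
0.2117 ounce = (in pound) 0.01323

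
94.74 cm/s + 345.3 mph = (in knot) 301.9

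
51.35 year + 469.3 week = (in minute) 3.172e+07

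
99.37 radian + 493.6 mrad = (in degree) 5722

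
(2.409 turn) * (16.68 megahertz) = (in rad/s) 2.525e+08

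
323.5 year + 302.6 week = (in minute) 1.731e+08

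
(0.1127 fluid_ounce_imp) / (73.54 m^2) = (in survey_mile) 2.706e-11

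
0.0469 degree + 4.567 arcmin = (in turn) 0.0003417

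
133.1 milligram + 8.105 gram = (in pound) 0.01816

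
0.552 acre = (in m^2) 2234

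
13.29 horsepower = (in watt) 9910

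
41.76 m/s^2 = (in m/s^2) 41.76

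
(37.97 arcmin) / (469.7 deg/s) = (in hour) 3.743e-07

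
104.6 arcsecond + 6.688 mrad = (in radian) 0.007195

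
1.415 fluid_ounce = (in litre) 0.04185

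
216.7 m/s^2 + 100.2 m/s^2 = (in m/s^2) 316.9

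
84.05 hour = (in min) 5043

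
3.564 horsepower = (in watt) 2658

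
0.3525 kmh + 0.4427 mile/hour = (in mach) 0.0008688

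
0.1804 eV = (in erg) 2.89e-13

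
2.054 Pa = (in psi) 0.0002979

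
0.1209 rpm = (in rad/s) 0.01266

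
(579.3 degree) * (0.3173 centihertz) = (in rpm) 0.3064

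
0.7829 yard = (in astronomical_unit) 4.785e-12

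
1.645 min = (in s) 98.7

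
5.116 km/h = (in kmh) 5.116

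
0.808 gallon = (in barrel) 0.01924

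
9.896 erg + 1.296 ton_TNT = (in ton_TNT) 1.296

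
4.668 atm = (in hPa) 4730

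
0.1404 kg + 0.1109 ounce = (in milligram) 1.435e+05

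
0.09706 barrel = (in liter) 15.43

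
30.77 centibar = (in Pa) 3.077e+04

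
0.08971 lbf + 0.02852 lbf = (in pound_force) 0.1182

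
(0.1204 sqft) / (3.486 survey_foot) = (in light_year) 1.113e-18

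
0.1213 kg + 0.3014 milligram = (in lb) 0.2674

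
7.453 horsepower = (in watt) 5558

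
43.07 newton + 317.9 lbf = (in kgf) 148.6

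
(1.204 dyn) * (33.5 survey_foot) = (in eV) 7.673e+14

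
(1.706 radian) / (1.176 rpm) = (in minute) 0.2309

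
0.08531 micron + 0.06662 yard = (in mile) 3.785e-05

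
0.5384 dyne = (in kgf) 5.49e-07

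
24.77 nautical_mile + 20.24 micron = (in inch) 1.806e+06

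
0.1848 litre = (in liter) 0.1848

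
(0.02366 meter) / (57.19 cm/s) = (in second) 0.04137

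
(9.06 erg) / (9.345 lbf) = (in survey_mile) 1.354e-11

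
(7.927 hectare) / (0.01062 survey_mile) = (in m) 4638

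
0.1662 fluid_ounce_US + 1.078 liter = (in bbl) 0.006811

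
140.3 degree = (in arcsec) 5.051e+05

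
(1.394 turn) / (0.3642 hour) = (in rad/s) 0.00668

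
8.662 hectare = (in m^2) 8.662e+04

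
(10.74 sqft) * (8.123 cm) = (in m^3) 0.08105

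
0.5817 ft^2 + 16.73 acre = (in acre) 16.73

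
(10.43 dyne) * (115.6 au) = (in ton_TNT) 0.4311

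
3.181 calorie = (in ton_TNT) 3.181e-09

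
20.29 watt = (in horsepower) 0.02721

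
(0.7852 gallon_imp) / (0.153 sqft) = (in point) 711.9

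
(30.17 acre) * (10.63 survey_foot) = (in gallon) 1.045e+08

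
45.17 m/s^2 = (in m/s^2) 45.17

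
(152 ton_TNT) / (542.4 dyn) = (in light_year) 0.01239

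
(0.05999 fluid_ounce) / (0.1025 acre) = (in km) 4.277e-12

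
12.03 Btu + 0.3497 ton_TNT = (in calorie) 3.497e+08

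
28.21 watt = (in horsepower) 0.03783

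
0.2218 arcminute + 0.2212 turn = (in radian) 1.39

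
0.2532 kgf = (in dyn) 2.483e+05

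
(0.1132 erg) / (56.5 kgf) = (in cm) 2.043e-09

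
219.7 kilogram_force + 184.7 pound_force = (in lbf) 669.1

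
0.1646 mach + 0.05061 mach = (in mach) 0.2152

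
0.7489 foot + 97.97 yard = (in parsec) 2.911e-15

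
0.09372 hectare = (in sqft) 1.009e+04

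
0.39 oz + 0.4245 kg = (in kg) 0.4356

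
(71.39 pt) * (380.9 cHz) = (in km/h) 0.3453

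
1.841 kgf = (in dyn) 1.805e+06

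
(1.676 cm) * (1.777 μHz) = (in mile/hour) 6.662e-08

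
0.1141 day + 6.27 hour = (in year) 0.001028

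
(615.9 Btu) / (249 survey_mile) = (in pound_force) 0.3645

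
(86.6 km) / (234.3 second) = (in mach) 1.085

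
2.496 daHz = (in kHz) 0.02496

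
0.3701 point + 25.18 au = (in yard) 4.12e+12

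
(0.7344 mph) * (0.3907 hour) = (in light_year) 4.881e-14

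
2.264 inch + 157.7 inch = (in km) 0.004063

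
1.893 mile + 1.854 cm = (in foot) 9995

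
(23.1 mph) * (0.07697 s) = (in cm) 79.48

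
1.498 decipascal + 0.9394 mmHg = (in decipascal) 1254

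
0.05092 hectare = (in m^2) 509.2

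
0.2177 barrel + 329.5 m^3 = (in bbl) 2073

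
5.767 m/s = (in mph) 12.9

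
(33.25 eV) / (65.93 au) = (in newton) 5.401e-31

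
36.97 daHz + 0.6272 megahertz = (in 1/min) 3.765e+07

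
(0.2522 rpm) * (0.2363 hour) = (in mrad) 2.247e+04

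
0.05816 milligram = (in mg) 0.05816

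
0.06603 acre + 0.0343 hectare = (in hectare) 0.06102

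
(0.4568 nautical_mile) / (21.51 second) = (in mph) 87.98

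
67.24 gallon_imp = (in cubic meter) 0.3057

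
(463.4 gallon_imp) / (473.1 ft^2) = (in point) 135.9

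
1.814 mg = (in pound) 3.999e-06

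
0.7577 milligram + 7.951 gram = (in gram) 7.952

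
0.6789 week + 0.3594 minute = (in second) 4.106e+05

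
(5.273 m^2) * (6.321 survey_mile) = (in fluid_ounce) 1.814e+09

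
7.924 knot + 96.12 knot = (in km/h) 192.7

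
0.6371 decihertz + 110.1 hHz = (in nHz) 1.101e+13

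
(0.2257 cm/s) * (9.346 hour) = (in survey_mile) 0.04719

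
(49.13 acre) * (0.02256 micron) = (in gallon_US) 1.185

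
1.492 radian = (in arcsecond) 3.077e+05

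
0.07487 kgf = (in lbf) 0.1651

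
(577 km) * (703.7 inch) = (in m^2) 1.031e+07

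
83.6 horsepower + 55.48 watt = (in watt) 6.24e+04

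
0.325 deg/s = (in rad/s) 0.005672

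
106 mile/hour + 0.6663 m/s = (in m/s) 48.05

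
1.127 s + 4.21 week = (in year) 0.08074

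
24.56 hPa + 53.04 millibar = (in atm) 0.07659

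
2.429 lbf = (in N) 10.8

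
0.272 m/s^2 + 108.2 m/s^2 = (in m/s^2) 108.5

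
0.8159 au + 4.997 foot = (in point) 3.46e+14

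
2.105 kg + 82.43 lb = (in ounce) 1393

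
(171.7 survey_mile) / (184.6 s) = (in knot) 2910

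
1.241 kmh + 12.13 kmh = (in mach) 0.01091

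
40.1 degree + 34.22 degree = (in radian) 1.297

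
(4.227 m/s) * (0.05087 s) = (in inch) 8.466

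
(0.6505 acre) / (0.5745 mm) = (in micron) 4.582e+12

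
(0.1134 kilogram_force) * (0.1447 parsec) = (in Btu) 4.706e+12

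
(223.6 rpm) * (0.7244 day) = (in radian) 1.466e+06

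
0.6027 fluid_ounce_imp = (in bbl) 0.0001077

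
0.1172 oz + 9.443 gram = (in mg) 1.277e+04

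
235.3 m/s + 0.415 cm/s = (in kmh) 847.1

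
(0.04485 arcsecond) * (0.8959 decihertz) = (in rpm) 1.86e-07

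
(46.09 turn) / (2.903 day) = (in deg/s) 0.06615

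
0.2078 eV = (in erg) 3.329e-13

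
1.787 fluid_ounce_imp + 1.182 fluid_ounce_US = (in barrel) 0.0005392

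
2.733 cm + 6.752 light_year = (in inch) 2.515e+18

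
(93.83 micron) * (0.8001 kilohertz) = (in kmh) 0.2703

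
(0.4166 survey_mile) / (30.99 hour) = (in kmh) 0.02163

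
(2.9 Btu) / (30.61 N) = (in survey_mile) 0.06211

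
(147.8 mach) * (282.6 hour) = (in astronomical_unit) 0.3422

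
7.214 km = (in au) 4.822e-08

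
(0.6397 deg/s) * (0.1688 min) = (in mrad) 113.1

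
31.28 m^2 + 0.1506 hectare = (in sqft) 1.655e+04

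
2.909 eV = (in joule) 4.661e-19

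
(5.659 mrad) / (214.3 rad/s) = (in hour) 7.335e-09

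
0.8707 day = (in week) 0.1244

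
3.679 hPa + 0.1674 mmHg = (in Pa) 390.2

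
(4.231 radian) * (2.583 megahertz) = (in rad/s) 1.093e+07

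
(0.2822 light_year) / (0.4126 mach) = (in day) 2.199e+08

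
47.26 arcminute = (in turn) 0.002188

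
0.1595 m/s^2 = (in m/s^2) 0.1595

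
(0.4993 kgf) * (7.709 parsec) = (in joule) 1.165e+18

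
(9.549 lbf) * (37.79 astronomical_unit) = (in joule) 2.401e+14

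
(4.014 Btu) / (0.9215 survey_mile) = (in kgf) 0.2912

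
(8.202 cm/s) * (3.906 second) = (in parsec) 1.038e-17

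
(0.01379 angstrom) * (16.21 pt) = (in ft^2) 8.488e-14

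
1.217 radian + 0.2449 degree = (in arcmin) 4198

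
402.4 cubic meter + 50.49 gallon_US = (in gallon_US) 1.064e+05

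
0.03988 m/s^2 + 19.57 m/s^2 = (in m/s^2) 19.61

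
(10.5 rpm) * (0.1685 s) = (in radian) 0.1853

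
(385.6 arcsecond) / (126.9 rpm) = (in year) 4.461e-12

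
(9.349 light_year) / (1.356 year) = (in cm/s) 2.068e+11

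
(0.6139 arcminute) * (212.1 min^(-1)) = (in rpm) 0.006028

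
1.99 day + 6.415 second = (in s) 1.719e+05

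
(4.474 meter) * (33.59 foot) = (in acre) 0.01132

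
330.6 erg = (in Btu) 3.133e-08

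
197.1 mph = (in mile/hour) 197.1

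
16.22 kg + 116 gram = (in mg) 1.634e+07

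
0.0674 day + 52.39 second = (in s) 5876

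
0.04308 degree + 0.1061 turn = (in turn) 0.1062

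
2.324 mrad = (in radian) 0.002324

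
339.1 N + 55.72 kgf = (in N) 885.5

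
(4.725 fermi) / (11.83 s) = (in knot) 7.764e-16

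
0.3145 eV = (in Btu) 4.776e-23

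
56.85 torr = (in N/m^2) 7579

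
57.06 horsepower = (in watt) 4.255e+04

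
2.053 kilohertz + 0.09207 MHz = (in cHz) 9.412e+06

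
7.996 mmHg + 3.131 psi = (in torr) 169.9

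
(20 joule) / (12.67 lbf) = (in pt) 1006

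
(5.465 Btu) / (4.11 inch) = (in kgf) 5632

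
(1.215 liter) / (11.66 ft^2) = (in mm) 1.122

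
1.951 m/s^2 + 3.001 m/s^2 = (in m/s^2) 4.952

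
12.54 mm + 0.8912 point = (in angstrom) 1.285e+08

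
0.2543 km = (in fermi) 2.543e+17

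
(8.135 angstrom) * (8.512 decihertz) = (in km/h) 2.493e-09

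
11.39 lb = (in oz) 182.2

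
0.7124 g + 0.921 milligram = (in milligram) 713.3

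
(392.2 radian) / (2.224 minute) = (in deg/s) 168.4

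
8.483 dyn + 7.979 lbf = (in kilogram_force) 3.619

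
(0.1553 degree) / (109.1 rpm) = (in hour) 6.59e-08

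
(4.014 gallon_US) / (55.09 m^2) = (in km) 2.758e-07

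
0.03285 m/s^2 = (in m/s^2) 0.03285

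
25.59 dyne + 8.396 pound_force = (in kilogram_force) 3.808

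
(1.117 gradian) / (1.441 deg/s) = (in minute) 0.01163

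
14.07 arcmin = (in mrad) 4.093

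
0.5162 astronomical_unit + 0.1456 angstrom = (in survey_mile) 4.798e+07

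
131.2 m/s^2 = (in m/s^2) 131.2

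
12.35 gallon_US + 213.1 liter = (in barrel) 1.634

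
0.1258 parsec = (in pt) 1.1e+19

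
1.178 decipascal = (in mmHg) 0.0008836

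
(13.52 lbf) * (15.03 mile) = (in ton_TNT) 0.0003477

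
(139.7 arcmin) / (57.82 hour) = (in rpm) 1.864e-06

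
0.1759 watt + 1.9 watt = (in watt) 2.076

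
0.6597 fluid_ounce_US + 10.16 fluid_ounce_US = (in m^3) 0.00032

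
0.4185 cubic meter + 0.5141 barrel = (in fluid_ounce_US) 1.691e+04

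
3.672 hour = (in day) 0.153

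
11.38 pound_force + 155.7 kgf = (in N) 1578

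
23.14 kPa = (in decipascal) 2.314e+05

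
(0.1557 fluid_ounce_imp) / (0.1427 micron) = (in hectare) 0.0031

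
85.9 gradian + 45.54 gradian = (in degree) 118.3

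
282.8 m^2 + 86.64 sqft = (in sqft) 3131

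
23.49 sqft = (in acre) 0.0005393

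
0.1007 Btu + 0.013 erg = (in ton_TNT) 2.539e-08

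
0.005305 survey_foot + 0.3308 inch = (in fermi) 1.002e+13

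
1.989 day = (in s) 1.718e+05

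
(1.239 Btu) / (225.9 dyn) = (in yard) 6.328e+05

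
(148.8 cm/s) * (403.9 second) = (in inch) 2.366e+04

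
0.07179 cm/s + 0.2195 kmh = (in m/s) 0.06169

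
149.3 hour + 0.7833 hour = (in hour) 150.1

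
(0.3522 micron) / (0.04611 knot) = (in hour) 4.124e-09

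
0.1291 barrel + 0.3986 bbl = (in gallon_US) 22.16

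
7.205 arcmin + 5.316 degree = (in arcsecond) 1.957e+04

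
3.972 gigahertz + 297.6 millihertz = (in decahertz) 3.972e+08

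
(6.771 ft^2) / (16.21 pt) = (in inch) 4331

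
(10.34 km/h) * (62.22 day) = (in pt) 4.377e+10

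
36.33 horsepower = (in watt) 2.709e+04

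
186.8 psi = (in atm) 12.71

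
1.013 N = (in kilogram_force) 0.1033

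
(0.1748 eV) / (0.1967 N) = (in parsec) 4.614e-36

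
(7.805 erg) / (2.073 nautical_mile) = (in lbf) 4.57e-11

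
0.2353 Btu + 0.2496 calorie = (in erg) 2.493e+09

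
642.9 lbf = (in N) 2860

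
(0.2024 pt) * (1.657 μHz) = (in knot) 2.3e-10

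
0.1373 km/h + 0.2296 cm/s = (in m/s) 0.04043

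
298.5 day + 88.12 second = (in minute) 4.298e+05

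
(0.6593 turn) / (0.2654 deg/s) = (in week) 0.001479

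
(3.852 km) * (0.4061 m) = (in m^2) 1564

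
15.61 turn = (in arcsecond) 2.023e+07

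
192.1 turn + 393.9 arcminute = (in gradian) 7.685e+04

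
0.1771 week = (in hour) 29.75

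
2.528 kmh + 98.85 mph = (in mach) 0.1318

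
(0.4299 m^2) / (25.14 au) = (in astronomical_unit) 7.641e-25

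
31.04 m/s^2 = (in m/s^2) 31.04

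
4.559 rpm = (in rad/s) 0.4774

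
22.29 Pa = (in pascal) 22.29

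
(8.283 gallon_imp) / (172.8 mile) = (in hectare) 1.354e-11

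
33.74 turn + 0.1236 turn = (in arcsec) 4.389e+07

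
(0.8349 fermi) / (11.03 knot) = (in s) 1.471e-16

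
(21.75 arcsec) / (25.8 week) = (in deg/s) 3.872e-10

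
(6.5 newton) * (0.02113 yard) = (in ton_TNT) 3.002e-11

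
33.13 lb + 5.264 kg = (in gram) 2.029e+04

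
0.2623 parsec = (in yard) 8.851e+15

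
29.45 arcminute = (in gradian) 0.5454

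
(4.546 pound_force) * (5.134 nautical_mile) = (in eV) 1.2e+24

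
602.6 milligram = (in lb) 0.001329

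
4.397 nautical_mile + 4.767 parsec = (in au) 9.833e+05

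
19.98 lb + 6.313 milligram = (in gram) 9063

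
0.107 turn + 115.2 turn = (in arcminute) 2.491e+06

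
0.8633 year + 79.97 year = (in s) 2.549e+09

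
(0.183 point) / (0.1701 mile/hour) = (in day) 9.826e-09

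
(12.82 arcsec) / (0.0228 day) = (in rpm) 3.013e-07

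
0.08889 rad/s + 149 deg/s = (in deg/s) 154.1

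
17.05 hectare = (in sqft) 1.835e+06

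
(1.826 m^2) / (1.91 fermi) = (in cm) 9.56e+16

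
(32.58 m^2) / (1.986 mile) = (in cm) 1.019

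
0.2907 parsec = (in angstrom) 8.97e+25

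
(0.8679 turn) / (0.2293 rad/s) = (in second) 23.78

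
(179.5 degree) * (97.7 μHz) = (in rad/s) 0.0003061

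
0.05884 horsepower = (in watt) 43.88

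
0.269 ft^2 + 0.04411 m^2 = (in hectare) 6.91e-06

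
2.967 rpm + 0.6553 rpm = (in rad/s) 0.3793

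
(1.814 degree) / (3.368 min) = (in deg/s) 0.008977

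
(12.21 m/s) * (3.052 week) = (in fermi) 2.254e+22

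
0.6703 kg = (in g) 670.3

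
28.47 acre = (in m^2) 1.152e+05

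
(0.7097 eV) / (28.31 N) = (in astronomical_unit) 2.685e-32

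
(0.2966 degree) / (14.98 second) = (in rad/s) 0.0003456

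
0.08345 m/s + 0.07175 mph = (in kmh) 0.4159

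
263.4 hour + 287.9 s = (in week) 1.568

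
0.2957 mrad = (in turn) 4.706e-05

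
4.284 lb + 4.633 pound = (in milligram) 4.045e+06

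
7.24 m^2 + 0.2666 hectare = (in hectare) 0.2673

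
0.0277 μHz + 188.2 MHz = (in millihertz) 1.882e+11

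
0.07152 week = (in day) 0.5006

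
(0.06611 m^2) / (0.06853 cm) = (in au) 6.449e-10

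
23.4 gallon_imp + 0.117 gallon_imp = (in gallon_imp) 23.52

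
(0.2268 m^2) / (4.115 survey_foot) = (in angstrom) 1.808e+09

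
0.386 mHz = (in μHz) 386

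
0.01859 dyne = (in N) 1.859e-07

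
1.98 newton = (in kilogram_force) 0.2019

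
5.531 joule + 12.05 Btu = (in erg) 1.272e+11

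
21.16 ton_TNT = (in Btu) 8.391e+07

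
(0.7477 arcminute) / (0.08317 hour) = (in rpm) 6.937e-06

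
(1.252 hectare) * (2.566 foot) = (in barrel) 6.159e+04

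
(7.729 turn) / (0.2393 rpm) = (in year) 6.145e-05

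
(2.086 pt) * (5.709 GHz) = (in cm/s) 4.201e+08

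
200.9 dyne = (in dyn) 200.9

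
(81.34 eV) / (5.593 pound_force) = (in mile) 3.255e-22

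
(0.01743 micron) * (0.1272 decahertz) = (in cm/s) 2.217e-06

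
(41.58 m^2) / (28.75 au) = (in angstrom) 0.09668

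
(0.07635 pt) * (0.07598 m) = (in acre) 5.057e-10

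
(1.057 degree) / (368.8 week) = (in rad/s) 8.271e-11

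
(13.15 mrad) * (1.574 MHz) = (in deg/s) 1.186e+06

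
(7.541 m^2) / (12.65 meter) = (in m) 0.5961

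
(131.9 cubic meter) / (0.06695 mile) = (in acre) 0.0003025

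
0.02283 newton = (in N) 0.02283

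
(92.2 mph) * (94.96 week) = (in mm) 2.367e+12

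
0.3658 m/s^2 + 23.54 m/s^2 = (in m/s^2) 23.91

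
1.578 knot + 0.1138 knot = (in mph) 1.947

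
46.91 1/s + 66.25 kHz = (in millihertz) 6.63e+07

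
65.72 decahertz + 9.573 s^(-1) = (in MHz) 0.0006668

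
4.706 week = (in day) 32.94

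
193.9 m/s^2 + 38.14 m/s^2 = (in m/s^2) 232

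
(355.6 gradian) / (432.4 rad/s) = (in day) 1.495e-07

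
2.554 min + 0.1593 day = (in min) 231.9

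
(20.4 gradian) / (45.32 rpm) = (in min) 0.001125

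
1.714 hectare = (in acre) 4.235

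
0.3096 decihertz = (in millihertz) 30.96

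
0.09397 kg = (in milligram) 9.397e+04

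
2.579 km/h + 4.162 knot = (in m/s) 2.858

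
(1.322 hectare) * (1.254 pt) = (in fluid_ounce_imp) 2.058e+05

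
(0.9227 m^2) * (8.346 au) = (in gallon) 3.043e+14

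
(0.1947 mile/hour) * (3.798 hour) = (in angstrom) 1.19e+13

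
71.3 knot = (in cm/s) 3668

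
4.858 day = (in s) 4.197e+05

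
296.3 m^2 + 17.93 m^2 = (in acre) 0.07765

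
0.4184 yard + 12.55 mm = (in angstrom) 3.951e+09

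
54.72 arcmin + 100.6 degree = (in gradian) 112.8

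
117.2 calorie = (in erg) 4.904e+09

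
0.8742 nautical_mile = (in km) 1.619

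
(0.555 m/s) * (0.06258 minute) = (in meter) 2.084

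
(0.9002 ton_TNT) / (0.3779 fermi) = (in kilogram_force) 1.016e+24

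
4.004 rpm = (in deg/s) 24.02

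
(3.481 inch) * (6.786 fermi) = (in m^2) 6e-16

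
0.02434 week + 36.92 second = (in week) 0.0244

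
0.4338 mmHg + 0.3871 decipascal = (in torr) 0.4341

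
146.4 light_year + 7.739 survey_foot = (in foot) 4.544e+18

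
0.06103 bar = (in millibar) 61.03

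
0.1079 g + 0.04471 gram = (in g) 0.1526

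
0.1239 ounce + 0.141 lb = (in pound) 0.1487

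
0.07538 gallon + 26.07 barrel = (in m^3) 4.145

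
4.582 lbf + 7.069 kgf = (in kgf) 9.147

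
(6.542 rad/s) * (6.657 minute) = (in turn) 415.9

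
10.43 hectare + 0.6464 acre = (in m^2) 1.069e+05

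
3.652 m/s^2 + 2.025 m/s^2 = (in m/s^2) 5.677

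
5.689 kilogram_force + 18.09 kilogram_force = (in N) 233.2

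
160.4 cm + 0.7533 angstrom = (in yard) 1.754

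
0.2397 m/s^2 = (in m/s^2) 0.2397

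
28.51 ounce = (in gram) 808.2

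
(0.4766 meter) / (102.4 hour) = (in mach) 3.797e-09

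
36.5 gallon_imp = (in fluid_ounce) 5611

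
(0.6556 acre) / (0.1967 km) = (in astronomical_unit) 9.016e-11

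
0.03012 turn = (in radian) 0.1892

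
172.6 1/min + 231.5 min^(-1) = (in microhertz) 6.735e+06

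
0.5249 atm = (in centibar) 53.19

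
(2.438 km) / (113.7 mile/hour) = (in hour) 0.01332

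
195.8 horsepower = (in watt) 1.46e+05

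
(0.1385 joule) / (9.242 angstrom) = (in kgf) 1.528e+07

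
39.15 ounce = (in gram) 1110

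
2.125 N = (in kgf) 0.2167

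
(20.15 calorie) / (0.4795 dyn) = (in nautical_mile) 9494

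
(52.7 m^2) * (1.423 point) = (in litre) 26.46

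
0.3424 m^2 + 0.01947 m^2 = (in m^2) 0.3619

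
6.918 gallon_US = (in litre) 26.19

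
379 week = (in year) 7.268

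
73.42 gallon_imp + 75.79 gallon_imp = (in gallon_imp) 149.2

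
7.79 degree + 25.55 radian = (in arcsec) 5.298e+06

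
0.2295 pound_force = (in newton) 1.021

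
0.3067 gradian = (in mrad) 4.818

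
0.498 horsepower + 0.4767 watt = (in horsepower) 0.4986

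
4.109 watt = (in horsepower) 0.00551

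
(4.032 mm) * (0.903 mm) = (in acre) 8.997e-10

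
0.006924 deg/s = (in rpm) 0.001154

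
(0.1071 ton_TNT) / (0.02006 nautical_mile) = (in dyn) 1.206e+12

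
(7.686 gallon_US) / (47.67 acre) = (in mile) 9.371e-11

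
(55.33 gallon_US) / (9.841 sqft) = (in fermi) 2.291e+14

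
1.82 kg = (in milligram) 1.82e+06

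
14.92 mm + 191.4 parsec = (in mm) 5.906e+21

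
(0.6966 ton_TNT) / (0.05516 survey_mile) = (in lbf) 7.381e+06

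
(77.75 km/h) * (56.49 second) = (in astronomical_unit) 8.155e-09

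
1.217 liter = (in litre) 1.217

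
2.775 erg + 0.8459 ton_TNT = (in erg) 3.539e+16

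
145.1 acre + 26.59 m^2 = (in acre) 145.1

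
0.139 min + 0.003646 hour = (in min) 0.3578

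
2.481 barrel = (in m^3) 0.3944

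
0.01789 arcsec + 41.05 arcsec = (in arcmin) 0.6845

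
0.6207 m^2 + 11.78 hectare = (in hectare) 11.78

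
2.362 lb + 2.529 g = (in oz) 37.88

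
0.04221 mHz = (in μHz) 42.21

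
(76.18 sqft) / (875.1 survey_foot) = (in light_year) 2.805e-18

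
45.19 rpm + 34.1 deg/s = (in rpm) 50.87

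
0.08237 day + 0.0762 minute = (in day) 0.08242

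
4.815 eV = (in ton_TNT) 1.844e-28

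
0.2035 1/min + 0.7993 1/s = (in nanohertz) 8.027e+08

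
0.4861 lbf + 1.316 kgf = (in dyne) 1.507e+06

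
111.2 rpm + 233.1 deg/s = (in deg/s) 900.3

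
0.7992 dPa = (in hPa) 0.0007992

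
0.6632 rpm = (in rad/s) 0.06945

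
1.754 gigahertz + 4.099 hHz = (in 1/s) 1.754e+09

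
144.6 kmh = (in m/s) 40.17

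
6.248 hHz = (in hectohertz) 6.248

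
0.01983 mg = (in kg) 1.983e-08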